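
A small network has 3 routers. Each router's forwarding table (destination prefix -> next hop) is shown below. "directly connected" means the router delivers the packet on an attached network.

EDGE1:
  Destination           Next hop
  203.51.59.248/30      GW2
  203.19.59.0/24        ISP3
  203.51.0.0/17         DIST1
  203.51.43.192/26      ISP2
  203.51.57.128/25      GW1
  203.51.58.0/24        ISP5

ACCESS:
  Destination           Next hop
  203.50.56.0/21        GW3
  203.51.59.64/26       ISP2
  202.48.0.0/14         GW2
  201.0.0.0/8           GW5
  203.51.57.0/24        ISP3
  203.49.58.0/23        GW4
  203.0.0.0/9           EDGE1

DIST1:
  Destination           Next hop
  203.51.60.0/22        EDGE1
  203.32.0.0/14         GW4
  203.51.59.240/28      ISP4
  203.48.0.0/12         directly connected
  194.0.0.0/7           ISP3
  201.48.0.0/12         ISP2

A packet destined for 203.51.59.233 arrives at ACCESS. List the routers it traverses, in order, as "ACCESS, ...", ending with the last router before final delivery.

At ACCESS: longest match for 203.51.59.233 is 203.0.0.0/9 -> EDGE1
At EDGE1: longest match for 203.51.59.233 is 203.51.0.0/17 -> DIST1
At DIST1: longest match for 203.51.59.233 is 203.48.0.0/12 -> directly connected

ACCESS, EDGE1, DIST1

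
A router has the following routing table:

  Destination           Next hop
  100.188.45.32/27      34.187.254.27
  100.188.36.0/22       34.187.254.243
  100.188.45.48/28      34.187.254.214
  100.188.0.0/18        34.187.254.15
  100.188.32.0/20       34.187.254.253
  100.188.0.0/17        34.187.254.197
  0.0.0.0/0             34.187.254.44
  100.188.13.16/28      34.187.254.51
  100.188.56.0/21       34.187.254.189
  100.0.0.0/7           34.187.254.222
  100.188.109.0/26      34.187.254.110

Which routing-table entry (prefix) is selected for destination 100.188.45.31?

Entries matching 100.188.45.31:
  0.0.0.0/0 (default, matches everything)
  100.0.0.0/7 (100.0.0.0 - 101.255.255.255)
  100.188.0.0/17 (100.188.0.0 - 100.188.127.255)
  100.188.0.0/18 (100.188.0.0 - 100.188.63.255)
  100.188.32.0/20 (100.188.32.0 - 100.188.47.255)
Most specific is 100.188.32.0/20.

100.188.32.0/20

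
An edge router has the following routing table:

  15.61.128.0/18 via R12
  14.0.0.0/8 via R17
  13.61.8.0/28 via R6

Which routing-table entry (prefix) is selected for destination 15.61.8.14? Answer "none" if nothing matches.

15.61.8.14 is outside every listed prefix and there is no default route.

none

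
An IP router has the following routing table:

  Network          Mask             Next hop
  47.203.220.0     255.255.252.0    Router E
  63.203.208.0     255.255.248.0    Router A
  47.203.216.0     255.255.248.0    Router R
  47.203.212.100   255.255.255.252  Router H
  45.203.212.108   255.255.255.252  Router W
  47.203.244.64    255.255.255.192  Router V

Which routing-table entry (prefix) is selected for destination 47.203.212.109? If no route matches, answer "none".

47.203.212.109 is outside every listed prefix and there is no default route.

none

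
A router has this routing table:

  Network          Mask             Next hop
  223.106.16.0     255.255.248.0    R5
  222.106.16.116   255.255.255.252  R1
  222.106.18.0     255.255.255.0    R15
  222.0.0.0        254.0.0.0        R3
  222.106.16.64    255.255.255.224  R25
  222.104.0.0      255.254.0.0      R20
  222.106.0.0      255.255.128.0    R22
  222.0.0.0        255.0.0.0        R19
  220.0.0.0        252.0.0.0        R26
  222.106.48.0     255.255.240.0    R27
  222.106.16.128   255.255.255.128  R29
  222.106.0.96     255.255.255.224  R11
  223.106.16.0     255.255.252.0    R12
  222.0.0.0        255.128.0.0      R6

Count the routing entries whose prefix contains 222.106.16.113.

Prefixes containing 222.106.16.113:
  220.0.0.0/6 (220.0.0.0 - 223.255.255.255)
  222.0.0.0/7 (222.0.0.0 - 223.255.255.255)
  222.0.0.0/8 (222.0.0.0 - 222.255.255.255)
  222.0.0.0/9 (222.0.0.0 - 222.127.255.255)
  222.106.0.0/17 (222.106.0.0 - 222.106.127.255)
Total matching entries: 5.

5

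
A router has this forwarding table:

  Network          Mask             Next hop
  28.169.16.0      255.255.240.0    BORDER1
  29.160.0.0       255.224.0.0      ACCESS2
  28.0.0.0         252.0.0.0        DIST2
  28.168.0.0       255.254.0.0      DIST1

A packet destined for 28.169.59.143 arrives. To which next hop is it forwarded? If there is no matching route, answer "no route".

Routes whose prefix contains 28.169.59.143:
  28.0.0.0/6 (28.0.0.0 - 31.255.255.255) -> DIST2
  28.168.0.0/15 (28.168.0.0 - 28.169.255.255) -> DIST1
More-specific entries that do NOT match:
  28.169.16.0/20 (28.169.16.0 - 28.169.31.255) does not contain 28.169.59.143
Longest matching prefix is /15 -> next hop DIST1.

DIST1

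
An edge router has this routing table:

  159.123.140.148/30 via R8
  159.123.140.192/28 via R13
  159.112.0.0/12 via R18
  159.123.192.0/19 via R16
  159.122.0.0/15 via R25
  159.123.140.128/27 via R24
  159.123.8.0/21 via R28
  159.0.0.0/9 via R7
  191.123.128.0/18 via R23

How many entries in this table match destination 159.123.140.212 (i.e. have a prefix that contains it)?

3

Prefixes containing 159.123.140.212:
  159.0.0.0/9 (159.0.0.0 - 159.127.255.255)
  159.112.0.0/12 (159.112.0.0 - 159.127.255.255)
  159.122.0.0/15 (159.122.0.0 - 159.123.255.255)
Total matching entries: 3.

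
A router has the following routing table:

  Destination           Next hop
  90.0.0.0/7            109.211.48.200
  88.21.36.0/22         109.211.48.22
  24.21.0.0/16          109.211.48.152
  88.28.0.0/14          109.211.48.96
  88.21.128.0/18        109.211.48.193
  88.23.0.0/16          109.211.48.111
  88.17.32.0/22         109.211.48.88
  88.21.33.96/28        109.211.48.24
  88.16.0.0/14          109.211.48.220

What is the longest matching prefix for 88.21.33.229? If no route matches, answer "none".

88.21.33.229 is outside every listed prefix and there is no default route.

none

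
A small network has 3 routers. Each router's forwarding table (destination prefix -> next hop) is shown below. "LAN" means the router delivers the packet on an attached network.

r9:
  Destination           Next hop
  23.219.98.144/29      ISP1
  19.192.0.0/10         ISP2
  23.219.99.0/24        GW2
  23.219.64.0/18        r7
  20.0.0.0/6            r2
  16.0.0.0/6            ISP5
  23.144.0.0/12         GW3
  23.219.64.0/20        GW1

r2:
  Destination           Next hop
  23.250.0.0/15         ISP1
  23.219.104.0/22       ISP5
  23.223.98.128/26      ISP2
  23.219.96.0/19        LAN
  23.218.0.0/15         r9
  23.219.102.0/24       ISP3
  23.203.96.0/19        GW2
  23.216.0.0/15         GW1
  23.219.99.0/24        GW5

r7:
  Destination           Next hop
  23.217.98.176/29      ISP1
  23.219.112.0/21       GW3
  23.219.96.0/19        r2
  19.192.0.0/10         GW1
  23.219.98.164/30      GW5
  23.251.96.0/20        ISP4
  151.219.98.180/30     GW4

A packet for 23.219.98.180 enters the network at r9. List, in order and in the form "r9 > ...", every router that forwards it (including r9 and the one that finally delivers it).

At r9: longest match for 23.219.98.180 is 23.219.64.0/18 -> r7
At r7: longest match for 23.219.98.180 is 23.219.96.0/19 -> r2
At r2: longest match for 23.219.98.180 is 23.219.96.0/19 -> LAN

r9 > r7 > r2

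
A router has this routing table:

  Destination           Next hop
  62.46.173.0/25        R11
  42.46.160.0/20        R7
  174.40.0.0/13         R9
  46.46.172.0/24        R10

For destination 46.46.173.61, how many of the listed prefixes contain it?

0

No listed prefix contains 46.46.173.61.
Total matching entries: 0.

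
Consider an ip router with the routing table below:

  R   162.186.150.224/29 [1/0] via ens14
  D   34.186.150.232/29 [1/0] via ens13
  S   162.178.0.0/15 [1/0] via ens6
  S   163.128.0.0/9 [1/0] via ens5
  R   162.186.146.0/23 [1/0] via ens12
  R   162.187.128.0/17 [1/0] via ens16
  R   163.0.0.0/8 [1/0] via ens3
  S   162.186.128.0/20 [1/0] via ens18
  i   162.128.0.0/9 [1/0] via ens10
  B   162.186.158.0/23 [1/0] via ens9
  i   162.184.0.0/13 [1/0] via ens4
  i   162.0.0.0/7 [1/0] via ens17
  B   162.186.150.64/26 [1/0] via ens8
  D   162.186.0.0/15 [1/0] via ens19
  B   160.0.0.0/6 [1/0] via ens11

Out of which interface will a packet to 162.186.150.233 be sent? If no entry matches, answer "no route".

Routes whose prefix contains 162.186.150.233:
  160.0.0.0/6 (160.0.0.0 - 163.255.255.255) -> ens11
  162.0.0.0/7 (162.0.0.0 - 163.255.255.255) -> ens17
  162.128.0.0/9 (162.128.0.0 - 162.255.255.255) -> ens10
  162.184.0.0/13 (162.184.0.0 - 162.191.255.255) -> ens4
  162.186.0.0/15 (162.186.0.0 - 162.187.255.255) -> ens19
More-specific entries that do NOT match:
  162.186.150.224/29 (162.186.150.224 - 162.186.150.231) does not contain 162.186.150.233
  34.186.150.232/29 (34.186.150.232 - 34.186.150.239) does not contain 162.186.150.233
  162.186.150.64/26 (162.186.150.64 - 162.186.150.127) does not contain 162.186.150.233
  162.186.146.0/23 (162.186.146.0 - 162.186.147.255) does not contain 162.186.150.233
  162.186.158.0/23 (162.186.158.0 - 162.186.159.255) does not contain 162.186.150.233
  162.186.128.0/20 (162.186.128.0 - 162.186.143.255) does not contain 162.186.150.233
  162.187.128.0/17 (162.187.128.0 - 162.187.255.255) does not contain 162.186.150.233
Longest matching prefix is /15 -> interface ens19.

ens19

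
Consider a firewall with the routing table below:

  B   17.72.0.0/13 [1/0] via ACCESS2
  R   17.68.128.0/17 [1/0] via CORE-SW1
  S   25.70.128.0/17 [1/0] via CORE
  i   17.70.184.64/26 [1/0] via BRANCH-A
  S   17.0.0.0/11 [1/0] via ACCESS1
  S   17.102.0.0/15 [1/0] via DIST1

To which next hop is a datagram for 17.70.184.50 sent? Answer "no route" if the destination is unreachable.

no route

No entry's prefix contains 17.70.184.50; there is no default route.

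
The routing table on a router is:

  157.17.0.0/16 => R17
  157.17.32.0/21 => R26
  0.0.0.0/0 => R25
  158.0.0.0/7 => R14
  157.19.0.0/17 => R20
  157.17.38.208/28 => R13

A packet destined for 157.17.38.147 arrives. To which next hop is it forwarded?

Routes whose prefix contains 157.17.38.147:
  0.0.0.0/0 (default, matches everything) -> R25
  157.17.0.0/16 (157.17.0.0 - 157.17.255.255) -> R17
  157.17.32.0/21 (157.17.32.0 - 157.17.39.255) -> R26
More-specific entries that do NOT match:
  157.17.38.208/28 (157.17.38.208 - 157.17.38.223) does not contain 157.17.38.147
Longest matching prefix is /21 -> next hop R26.

R26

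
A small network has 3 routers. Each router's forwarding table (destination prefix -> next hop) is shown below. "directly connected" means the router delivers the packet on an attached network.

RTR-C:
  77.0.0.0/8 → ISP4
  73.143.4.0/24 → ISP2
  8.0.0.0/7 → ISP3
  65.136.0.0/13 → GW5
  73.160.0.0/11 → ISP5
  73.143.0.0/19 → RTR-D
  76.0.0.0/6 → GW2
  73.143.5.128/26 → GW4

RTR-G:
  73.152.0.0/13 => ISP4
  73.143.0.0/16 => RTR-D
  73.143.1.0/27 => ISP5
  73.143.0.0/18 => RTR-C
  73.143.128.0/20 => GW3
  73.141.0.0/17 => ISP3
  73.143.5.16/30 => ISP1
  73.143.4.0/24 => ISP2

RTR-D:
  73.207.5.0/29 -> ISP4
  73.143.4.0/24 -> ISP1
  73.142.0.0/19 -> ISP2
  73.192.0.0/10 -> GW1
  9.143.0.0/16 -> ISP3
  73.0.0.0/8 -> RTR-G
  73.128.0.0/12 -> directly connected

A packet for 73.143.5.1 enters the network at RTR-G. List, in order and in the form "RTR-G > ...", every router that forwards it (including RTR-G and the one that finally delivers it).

At RTR-G: longest match for 73.143.5.1 is 73.143.0.0/18 -> RTR-C
At RTR-C: longest match for 73.143.5.1 is 73.143.0.0/19 -> RTR-D
At RTR-D: longest match for 73.143.5.1 is 73.128.0.0/12 -> directly connected

RTR-G > RTR-C > RTR-D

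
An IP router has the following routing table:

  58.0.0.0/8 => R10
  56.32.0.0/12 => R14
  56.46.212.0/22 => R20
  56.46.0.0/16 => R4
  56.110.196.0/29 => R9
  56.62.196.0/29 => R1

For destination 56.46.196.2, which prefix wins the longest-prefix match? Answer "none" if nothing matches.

Entries matching 56.46.196.2:
  56.32.0.0/12 (56.32.0.0 - 56.47.255.255)
  56.46.0.0/16 (56.46.0.0 - 56.46.255.255)
Most specific is 56.46.0.0/16.

56.46.0.0/16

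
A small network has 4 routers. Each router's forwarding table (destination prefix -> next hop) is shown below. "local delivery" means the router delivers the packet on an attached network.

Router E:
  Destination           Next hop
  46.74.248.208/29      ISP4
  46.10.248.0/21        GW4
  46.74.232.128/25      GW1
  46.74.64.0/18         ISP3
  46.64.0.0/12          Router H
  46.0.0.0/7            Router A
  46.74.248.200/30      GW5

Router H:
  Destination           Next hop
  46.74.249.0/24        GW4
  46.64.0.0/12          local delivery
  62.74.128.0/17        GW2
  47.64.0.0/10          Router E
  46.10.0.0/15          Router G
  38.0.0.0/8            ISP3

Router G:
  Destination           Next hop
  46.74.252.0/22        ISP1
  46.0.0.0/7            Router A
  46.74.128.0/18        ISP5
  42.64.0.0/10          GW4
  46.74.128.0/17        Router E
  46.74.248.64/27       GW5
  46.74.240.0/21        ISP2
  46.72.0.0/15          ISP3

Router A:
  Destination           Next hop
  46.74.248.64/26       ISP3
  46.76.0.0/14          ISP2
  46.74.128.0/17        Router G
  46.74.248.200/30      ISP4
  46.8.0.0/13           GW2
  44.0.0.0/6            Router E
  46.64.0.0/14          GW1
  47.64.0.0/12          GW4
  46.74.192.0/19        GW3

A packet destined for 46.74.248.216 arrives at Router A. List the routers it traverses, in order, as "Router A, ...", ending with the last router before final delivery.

Router A, Router G, Router E, Router H

At Router A: longest match for 46.74.248.216 is 46.74.128.0/17 -> Router G
At Router G: longest match for 46.74.248.216 is 46.74.128.0/17 -> Router E
At Router E: longest match for 46.74.248.216 is 46.64.0.0/12 -> Router H
At Router H: longest match for 46.74.248.216 is 46.64.0.0/12 -> local delivery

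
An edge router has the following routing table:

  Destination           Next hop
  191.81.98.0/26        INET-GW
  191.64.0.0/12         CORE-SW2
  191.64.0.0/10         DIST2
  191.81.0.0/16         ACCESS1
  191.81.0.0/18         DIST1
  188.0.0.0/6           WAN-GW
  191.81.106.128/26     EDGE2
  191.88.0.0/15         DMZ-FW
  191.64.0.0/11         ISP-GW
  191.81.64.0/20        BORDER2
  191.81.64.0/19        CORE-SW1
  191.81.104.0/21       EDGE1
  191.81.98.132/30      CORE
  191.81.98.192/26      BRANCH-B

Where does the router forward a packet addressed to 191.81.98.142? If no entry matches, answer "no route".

ACCESS1

Routes whose prefix contains 191.81.98.142:
  188.0.0.0/6 (188.0.0.0 - 191.255.255.255) -> WAN-GW
  191.64.0.0/10 (191.64.0.0 - 191.127.255.255) -> DIST2
  191.64.0.0/11 (191.64.0.0 - 191.95.255.255) -> ISP-GW
  191.81.0.0/16 (191.81.0.0 - 191.81.255.255) -> ACCESS1
More-specific entries that do NOT match:
  191.81.98.132/30 (191.81.98.132 - 191.81.98.135) does not contain 191.81.98.142
  191.81.98.0/26 (191.81.98.0 - 191.81.98.63) does not contain 191.81.98.142
  191.81.106.128/26 (191.81.106.128 - 191.81.106.191) does not contain 191.81.98.142
  191.81.98.192/26 (191.81.98.192 - 191.81.98.255) does not contain 191.81.98.142
  191.81.104.0/21 (191.81.104.0 - 191.81.111.255) does not contain 191.81.98.142
  191.81.64.0/20 (191.81.64.0 - 191.81.79.255) does not contain 191.81.98.142
  191.81.64.0/19 (191.81.64.0 - 191.81.95.255) does not contain 191.81.98.142
  191.81.0.0/18 (191.81.0.0 - 191.81.63.255) does not contain 191.81.98.142
Longest matching prefix is /16 -> next hop ACCESS1.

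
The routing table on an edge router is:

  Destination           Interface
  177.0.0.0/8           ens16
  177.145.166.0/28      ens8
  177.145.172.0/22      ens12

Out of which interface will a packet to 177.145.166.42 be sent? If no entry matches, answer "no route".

ens16

Routes whose prefix contains 177.145.166.42:
  177.0.0.0/8 (177.0.0.0 - 177.255.255.255) -> ens16
More-specific entries that do NOT match:
  177.145.166.0/28 (177.145.166.0 - 177.145.166.15) does not contain 177.145.166.42
  177.145.172.0/22 (177.145.172.0 - 177.145.175.255) does not contain 177.145.166.42
Longest matching prefix is /8 -> interface ens16.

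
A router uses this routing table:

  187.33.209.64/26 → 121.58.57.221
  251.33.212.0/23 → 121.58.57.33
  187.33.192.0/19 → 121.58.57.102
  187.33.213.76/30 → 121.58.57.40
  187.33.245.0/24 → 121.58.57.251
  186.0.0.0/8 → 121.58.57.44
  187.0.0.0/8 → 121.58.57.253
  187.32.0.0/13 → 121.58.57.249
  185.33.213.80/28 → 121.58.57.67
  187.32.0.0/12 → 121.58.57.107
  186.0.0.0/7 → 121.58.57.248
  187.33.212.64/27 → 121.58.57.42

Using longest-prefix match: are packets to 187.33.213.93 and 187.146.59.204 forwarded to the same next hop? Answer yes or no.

no

187.33.213.93: longest match 187.33.192.0/19 -> 121.58.57.102
187.146.59.204: longest match 187.0.0.0/8 -> 121.58.57.253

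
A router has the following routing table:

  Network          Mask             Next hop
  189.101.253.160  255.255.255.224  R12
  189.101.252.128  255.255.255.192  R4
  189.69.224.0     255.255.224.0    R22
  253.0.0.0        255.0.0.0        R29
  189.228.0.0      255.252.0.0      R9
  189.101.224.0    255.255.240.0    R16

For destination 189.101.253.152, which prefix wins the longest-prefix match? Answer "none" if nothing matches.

189.101.253.152 is outside every listed prefix and there is no default route.

none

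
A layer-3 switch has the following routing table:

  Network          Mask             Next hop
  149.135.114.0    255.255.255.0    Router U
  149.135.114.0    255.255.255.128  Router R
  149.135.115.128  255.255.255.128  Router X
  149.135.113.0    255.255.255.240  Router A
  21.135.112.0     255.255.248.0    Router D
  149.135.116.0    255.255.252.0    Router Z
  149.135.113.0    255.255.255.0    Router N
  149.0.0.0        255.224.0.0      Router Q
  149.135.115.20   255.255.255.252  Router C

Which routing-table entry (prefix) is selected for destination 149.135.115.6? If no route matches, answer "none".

149.135.115.6 is outside every listed prefix and there is no default route.

none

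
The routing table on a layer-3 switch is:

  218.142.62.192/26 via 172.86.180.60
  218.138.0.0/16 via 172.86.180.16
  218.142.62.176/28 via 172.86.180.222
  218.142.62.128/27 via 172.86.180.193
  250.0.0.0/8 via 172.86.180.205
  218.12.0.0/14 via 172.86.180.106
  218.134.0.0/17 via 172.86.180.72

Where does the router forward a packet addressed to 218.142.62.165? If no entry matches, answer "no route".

No entry's prefix contains 218.142.62.165; there is no default route.

no route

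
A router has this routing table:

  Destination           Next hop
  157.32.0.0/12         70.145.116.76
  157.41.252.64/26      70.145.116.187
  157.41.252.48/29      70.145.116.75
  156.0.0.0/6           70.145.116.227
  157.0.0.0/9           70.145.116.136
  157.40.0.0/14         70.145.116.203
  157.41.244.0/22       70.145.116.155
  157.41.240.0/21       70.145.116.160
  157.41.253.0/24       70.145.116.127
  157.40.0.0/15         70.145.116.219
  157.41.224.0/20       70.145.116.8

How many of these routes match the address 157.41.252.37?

Prefixes containing 157.41.252.37:
  156.0.0.0/6 (156.0.0.0 - 159.255.255.255)
  157.0.0.0/9 (157.0.0.0 - 157.127.255.255)
  157.32.0.0/12 (157.32.0.0 - 157.47.255.255)
  157.40.0.0/14 (157.40.0.0 - 157.43.255.255)
  157.40.0.0/15 (157.40.0.0 - 157.41.255.255)
Total matching entries: 5.

5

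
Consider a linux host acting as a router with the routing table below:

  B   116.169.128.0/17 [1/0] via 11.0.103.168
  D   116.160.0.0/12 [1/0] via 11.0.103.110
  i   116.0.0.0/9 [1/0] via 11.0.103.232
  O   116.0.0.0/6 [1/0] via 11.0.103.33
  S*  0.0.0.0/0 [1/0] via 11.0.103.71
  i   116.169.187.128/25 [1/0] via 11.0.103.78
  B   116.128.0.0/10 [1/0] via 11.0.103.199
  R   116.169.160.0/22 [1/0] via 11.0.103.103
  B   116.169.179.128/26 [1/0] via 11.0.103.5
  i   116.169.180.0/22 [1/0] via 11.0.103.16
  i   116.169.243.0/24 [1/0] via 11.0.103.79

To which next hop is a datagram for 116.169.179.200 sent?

11.0.103.168

Routes whose prefix contains 116.169.179.200:
  0.0.0.0/0 (default, matches everything) -> 11.0.103.71
  116.0.0.0/6 (116.0.0.0 - 119.255.255.255) -> 11.0.103.33
  116.128.0.0/10 (116.128.0.0 - 116.191.255.255) -> 11.0.103.199
  116.160.0.0/12 (116.160.0.0 - 116.175.255.255) -> 11.0.103.110
  116.169.128.0/17 (116.169.128.0 - 116.169.255.255) -> 11.0.103.168
More-specific entries that do NOT match:
  116.169.179.128/26 (116.169.179.128 - 116.169.179.191) does not contain 116.169.179.200
  116.169.187.128/25 (116.169.187.128 - 116.169.187.255) does not contain 116.169.179.200
  116.169.243.0/24 (116.169.243.0 - 116.169.243.255) does not contain 116.169.179.200
  116.169.160.0/22 (116.169.160.0 - 116.169.163.255) does not contain 116.169.179.200
  116.169.180.0/22 (116.169.180.0 - 116.169.183.255) does not contain 116.169.179.200
Longest matching prefix is /17 -> next hop 11.0.103.168.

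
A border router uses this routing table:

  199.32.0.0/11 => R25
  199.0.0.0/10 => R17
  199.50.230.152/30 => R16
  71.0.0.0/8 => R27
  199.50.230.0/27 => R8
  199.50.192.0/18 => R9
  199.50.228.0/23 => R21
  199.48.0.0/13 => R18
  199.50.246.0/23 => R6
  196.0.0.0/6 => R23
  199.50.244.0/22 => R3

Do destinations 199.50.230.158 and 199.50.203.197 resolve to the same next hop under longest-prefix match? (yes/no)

199.50.230.158: longest match 199.50.192.0/18 -> R9
199.50.203.197: longest match 199.50.192.0/18 -> R9

yes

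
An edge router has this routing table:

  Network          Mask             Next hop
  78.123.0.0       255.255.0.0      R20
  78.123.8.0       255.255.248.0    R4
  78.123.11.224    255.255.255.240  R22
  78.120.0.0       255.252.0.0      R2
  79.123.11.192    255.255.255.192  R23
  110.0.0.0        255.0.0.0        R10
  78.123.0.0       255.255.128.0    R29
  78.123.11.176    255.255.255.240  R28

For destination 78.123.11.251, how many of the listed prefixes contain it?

Prefixes containing 78.123.11.251:
  78.120.0.0/14 (78.120.0.0 - 78.123.255.255)
  78.123.0.0/16 (78.123.0.0 - 78.123.255.255)
  78.123.0.0/17 (78.123.0.0 - 78.123.127.255)
  78.123.8.0/21 (78.123.8.0 - 78.123.15.255)
Total matching entries: 4.

4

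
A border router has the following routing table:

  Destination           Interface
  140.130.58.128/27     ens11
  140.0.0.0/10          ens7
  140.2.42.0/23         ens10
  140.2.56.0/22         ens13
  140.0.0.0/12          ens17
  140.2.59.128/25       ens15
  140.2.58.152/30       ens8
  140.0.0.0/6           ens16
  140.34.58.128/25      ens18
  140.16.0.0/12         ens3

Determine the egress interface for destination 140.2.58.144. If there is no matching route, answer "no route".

Routes whose prefix contains 140.2.58.144:
  140.0.0.0/6 (140.0.0.0 - 143.255.255.255) -> ens16
  140.0.0.0/10 (140.0.0.0 - 140.63.255.255) -> ens7
  140.0.0.0/12 (140.0.0.0 - 140.15.255.255) -> ens17
  140.2.56.0/22 (140.2.56.0 - 140.2.59.255) -> ens13
More-specific entries that do NOT match:
  140.2.58.152/30 (140.2.58.152 - 140.2.58.155) does not contain 140.2.58.144
  140.130.58.128/27 (140.130.58.128 - 140.130.58.159) does not contain 140.2.58.144
  140.2.59.128/25 (140.2.59.128 - 140.2.59.255) does not contain 140.2.58.144
  140.34.58.128/25 (140.34.58.128 - 140.34.58.255) does not contain 140.2.58.144
  140.2.42.0/23 (140.2.42.0 - 140.2.43.255) does not contain 140.2.58.144
Longest matching prefix is /22 -> interface ens13.

ens13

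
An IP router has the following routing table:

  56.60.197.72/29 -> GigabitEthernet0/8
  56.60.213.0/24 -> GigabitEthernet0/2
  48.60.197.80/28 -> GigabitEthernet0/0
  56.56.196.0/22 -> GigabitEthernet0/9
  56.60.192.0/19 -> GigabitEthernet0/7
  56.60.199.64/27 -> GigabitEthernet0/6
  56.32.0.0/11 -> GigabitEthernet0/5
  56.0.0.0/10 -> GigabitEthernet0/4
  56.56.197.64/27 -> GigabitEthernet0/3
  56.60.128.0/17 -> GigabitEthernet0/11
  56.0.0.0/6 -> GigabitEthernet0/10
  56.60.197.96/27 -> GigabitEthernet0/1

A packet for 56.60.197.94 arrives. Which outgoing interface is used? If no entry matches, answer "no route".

GigabitEthernet0/7

Routes whose prefix contains 56.60.197.94:
  56.0.0.0/6 (56.0.0.0 - 59.255.255.255) -> GigabitEthernet0/10
  56.0.0.0/10 (56.0.0.0 - 56.63.255.255) -> GigabitEthernet0/4
  56.32.0.0/11 (56.32.0.0 - 56.63.255.255) -> GigabitEthernet0/5
  56.60.128.0/17 (56.60.128.0 - 56.60.255.255) -> GigabitEthernet0/11
  56.60.192.0/19 (56.60.192.0 - 56.60.223.255) -> GigabitEthernet0/7
More-specific entries that do NOT match:
  56.60.197.72/29 (56.60.197.72 - 56.60.197.79) does not contain 56.60.197.94
  48.60.197.80/28 (48.60.197.80 - 48.60.197.95) does not contain 56.60.197.94
  56.60.199.64/27 (56.60.199.64 - 56.60.199.95) does not contain 56.60.197.94
  56.56.197.64/27 (56.56.197.64 - 56.56.197.95) does not contain 56.60.197.94
  56.60.197.96/27 (56.60.197.96 - 56.60.197.127) does not contain 56.60.197.94
  56.60.213.0/24 (56.60.213.0 - 56.60.213.255) does not contain 56.60.197.94
  56.56.196.0/22 (56.56.196.0 - 56.56.199.255) does not contain 56.60.197.94
Longest matching prefix is /19 -> interface GigabitEthernet0/7.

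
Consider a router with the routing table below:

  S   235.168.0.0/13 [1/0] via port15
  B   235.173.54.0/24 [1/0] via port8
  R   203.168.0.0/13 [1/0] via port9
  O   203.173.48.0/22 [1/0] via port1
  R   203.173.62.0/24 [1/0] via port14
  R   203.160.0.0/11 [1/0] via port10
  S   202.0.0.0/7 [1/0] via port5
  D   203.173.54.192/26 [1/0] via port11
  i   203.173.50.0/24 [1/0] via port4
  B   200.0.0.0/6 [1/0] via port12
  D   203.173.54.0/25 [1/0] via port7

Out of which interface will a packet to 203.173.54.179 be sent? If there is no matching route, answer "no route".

port9

Routes whose prefix contains 203.173.54.179:
  200.0.0.0/6 (200.0.0.0 - 203.255.255.255) -> port12
  202.0.0.0/7 (202.0.0.0 - 203.255.255.255) -> port5
  203.160.0.0/11 (203.160.0.0 - 203.191.255.255) -> port10
  203.168.0.0/13 (203.168.0.0 - 203.175.255.255) -> port9
More-specific entries that do NOT match:
  203.173.54.192/26 (203.173.54.192 - 203.173.54.255) does not contain 203.173.54.179
  203.173.54.0/25 (203.173.54.0 - 203.173.54.127) does not contain 203.173.54.179
  235.173.54.0/24 (235.173.54.0 - 235.173.54.255) does not contain 203.173.54.179
  203.173.62.0/24 (203.173.62.0 - 203.173.62.255) does not contain 203.173.54.179
  203.173.50.0/24 (203.173.50.0 - 203.173.50.255) does not contain 203.173.54.179
  203.173.48.0/22 (203.173.48.0 - 203.173.51.255) does not contain 203.173.54.179
Longest matching prefix is /13 -> interface port9.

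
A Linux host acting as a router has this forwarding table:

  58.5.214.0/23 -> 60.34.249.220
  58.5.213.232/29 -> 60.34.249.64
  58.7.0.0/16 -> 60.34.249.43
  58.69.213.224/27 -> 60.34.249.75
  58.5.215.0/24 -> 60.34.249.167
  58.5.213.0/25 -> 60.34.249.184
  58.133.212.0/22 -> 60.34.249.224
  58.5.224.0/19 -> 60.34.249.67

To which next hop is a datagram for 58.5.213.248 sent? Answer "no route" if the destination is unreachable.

no route

No entry's prefix contains 58.5.213.248; there is no default route.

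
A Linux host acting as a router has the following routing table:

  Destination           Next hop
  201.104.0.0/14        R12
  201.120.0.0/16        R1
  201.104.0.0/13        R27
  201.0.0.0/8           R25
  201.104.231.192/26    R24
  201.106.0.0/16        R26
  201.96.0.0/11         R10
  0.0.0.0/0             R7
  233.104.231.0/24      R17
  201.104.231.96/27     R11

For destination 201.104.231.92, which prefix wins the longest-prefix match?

Entries matching 201.104.231.92:
  0.0.0.0/0 (default, matches everything)
  201.0.0.0/8 (201.0.0.0 - 201.255.255.255)
  201.96.0.0/11 (201.96.0.0 - 201.127.255.255)
  201.104.0.0/13 (201.104.0.0 - 201.111.255.255)
  201.104.0.0/14 (201.104.0.0 - 201.107.255.255)
Most specific is 201.104.0.0/14.

201.104.0.0/14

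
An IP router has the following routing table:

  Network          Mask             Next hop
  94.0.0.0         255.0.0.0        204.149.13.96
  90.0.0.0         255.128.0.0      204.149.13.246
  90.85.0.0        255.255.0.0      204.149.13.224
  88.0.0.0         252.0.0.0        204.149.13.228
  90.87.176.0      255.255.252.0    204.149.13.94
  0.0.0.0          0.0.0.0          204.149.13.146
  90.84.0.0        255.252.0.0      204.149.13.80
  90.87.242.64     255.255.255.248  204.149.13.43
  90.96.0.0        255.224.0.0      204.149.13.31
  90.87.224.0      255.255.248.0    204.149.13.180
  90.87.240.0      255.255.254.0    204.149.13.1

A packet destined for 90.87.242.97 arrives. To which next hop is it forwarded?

Routes whose prefix contains 90.87.242.97:
  0.0.0.0/0 (default, matches everything) -> 204.149.13.146
  88.0.0.0/6 (88.0.0.0 - 91.255.255.255) -> 204.149.13.228
  90.0.0.0/9 (90.0.0.0 - 90.127.255.255) -> 204.149.13.246
  90.84.0.0/14 (90.84.0.0 - 90.87.255.255) -> 204.149.13.80
More-specific entries that do NOT match:
  90.87.242.64/29 (90.87.242.64 - 90.87.242.71) does not contain 90.87.242.97
  90.87.240.0/23 (90.87.240.0 - 90.87.241.255) does not contain 90.87.242.97
  90.87.176.0/22 (90.87.176.0 - 90.87.179.255) does not contain 90.87.242.97
  90.87.224.0/21 (90.87.224.0 - 90.87.231.255) does not contain 90.87.242.97
  90.85.0.0/16 (90.85.0.0 - 90.85.255.255) does not contain 90.87.242.97
Longest matching prefix is /14 -> next hop 204.149.13.80.

204.149.13.80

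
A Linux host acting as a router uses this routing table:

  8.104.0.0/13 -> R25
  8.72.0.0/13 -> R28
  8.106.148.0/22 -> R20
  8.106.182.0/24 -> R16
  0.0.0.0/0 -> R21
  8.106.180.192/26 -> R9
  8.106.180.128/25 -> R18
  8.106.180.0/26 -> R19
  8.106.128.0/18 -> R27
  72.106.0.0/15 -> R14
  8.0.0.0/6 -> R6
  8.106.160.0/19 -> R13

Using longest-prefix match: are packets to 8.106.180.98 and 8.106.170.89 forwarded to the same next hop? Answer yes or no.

8.106.180.98: longest match 8.106.160.0/19 -> R13
8.106.170.89: longest match 8.106.160.0/19 -> R13

yes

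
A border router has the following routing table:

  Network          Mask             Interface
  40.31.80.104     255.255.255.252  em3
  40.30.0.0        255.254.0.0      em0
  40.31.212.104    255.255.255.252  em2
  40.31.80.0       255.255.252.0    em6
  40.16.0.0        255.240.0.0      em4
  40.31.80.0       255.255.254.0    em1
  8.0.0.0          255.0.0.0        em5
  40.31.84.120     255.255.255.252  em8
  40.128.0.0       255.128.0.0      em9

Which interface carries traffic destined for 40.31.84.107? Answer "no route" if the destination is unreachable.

Routes whose prefix contains 40.31.84.107:
  40.16.0.0/12 (40.16.0.0 - 40.31.255.255) -> em4
  40.30.0.0/15 (40.30.0.0 - 40.31.255.255) -> em0
More-specific entries that do NOT match:
  40.31.80.104/30 (40.31.80.104 - 40.31.80.107) does not contain 40.31.84.107
  40.31.212.104/30 (40.31.212.104 - 40.31.212.107) does not contain 40.31.84.107
  40.31.84.120/30 (40.31.84.120 - 40.31.84.123) does not contain 40.31.84.107
  40.31.80.0/23 (40.31.80.0 - 40.31.81.255) does not contain 40.31.84.107
  40.31.80.0/22 (40.31.80.0 - 40.31.83.255) does not contain 40.31.84.107
Longest matching prefix is /15 -> interface em0.

em0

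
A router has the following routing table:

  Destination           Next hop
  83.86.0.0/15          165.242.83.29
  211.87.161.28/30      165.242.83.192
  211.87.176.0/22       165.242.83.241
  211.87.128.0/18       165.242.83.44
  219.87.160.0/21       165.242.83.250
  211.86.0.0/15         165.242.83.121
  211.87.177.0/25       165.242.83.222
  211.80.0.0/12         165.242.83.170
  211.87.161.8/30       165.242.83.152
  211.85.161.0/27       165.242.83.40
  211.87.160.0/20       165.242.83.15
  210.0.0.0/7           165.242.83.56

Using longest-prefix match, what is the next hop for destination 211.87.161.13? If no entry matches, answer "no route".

165.242.83.15

Routes whose prefix contains 211.87.161.13:
  210.0.0.0/7 (210.0.0.0 - 211.255.255.255) -> 165.242.83.56
  211.80.0.0/12 (211.80.0.0 - 211.95.255.255) -> 165.242.83.170
  211.86.0.0/15 (211.86.0.0 - 211.87.255.255) -> 165.242.83.121
  211.87.128.0/18 (211.87.128.0 - 211.87.191.255) -> 165.242.83.44
  211.87.160.0/20 (211.87.160.0 - 211.87.175.255) -> 165.242.83.15
More-specific entries that do NOT match:
  211.87.161.28/30 (211.87.161.28 - 211.87.161.31) does not contain 211.87.161.13
  211.87.161.8/30 (211.87.161.8 - 211.87.161.11) does not contain 211.87.161.13
  211.85.161.0/27 (211.85.161.0 - 211.85.161.31) does not contain 211.87.161.13
  211.87.177.0/25 (211.87.177.0 - 211.87.177.127) does not contain 211.87.161.13
  211.87.176.0/22 (211.87.176.0 - 211.87.179.255) does not contain 211.87.161.13
  219.87.160.0/21 (219.87.160.0 - 219.87.167.255) does not contain 211.87.161.13
Longest matching prefix is /20 -> next hop 165.242.83.15.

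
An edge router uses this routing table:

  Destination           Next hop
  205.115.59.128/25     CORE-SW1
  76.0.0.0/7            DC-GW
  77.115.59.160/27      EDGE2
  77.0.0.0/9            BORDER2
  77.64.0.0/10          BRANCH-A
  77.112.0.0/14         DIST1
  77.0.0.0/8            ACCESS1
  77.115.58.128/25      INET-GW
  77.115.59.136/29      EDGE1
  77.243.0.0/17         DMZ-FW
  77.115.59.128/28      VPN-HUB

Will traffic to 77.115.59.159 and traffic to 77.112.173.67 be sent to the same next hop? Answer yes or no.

77.115.59.159: longest match 77.112.0.0/14 -> DIST1
77.112.173.67: longest match 77.112.0.0/14 -> DIST1

yes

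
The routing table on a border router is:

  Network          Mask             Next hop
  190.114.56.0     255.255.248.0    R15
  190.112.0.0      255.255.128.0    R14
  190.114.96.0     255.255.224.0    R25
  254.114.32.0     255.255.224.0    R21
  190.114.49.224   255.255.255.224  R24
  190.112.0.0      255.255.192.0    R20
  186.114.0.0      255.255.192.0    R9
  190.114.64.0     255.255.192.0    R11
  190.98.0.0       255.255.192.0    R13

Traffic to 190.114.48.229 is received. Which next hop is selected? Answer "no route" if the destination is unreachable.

no route

No entry's prefix contains 190.114.48.229; there is no default route.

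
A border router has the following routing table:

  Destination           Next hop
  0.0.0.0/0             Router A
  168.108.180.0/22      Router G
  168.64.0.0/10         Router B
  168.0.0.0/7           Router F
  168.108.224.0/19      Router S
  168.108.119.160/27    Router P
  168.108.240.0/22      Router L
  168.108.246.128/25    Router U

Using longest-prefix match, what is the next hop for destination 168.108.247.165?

Router S

Routes whose prefix contains 168.108.247.165:
  0.0.0.0/0 (default, matches everything) -> Router A
  168.0.0.0/7 (168.0.0.0 - 169.255.255.255) -> Router F
  168.64.0.0/10 (168.64.0.0 - 168.127.255.255) -> Router B
  168.108.224.0/19 (168.108.224.0 - 168.108.255.255) -> Router S
More-specific entries that do NOT match:
  168.108.119.160/27 (168.108.119.160 - 168.108.119.191) does not contain 168.108.247.165
  168.108.246.128/25 (168.108.246.128 - 168.108.246.255) does not contain 168.108.247.165
  168.108.180.0/22 (168.108.180.0 - 168.108.183.255) does not contain 168.108.247.165
  168.108.240.0/22 (168.108.240.0 - 168.108.243.255) does not contain 168.108.247.165
Longest matching prefix is /19 -> next hop Router S.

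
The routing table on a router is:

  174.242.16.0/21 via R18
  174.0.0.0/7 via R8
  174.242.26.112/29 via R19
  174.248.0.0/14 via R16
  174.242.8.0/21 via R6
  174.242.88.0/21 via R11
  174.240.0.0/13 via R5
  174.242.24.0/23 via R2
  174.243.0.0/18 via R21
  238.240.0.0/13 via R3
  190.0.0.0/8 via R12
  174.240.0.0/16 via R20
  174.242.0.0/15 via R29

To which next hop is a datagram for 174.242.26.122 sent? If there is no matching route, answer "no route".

Routes whose prefix contains 174.242.26.122:
  174.0.0.0/7 (174.0.0.0 - 175.255.255.255) -> R8
  174.240.0.0/13 (174.240.0.0 - 174.247.255.255) -> R5
  174.242.0.0/15 (174.242.0.0 - 174.243.255.255) -> R29
More-specific entries that do NOT match:
  174.242.26.112/29 (174.242.26.112 - 174.242.26.119) does not contain 174.242.26.122
  174.242.24.0/23 (174.242.24.0 - 174.242.25.255) does not contain 174.242.26.122
  174.242.16.0/21 (174.242.16.0 - 174.242.23.255) does not contain 174.242.26.122
  174.242.8.0/21 (174.242.8.0 - 174.242.15.255) does not contain 174.242.26.122
  174.242.88.0/21 (174.242.88.0 - 174.242.95.255) does not contain 174.242.26.122
  174.243.0.0/18 (174.243.0.0 - 174.243.63.255) does not contain 174.242.26.122
  174.240.0.0/16 (174.240.0.0 - 174.240.255.255) does not contain 174.242.26.122
Longest matching prefix is /15 -> next hop R29.

R29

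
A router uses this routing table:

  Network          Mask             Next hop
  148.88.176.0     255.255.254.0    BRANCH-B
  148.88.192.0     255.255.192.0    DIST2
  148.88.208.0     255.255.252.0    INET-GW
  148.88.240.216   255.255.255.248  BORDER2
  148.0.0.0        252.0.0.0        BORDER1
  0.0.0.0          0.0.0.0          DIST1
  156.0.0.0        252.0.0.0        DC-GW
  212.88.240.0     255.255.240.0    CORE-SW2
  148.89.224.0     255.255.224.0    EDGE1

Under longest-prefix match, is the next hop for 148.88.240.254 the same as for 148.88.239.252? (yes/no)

yes

148.88.240.254: longest match 148.88.192.0/18 -> DIST2
148.88.239.252: longest match 148.88.192.0/18 -> DIST2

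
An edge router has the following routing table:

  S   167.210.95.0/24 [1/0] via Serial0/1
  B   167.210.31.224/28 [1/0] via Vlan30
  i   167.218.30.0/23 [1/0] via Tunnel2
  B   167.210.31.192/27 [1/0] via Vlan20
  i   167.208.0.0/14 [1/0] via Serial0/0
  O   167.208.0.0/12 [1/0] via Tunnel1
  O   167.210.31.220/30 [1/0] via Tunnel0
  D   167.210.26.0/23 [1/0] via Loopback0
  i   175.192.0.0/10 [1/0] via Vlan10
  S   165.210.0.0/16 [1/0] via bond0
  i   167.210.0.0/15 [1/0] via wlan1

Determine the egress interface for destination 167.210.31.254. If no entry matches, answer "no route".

wlan1

Routes whose prefix contains 167.210.31.254:
  167.208.0.0/12 (167.208.0.0 - 167.223.255.255) -> Tunnel1
  167.208.0.0/14 (167.208.0.0 - 167.211.255.255) -> Serial0/0
  167.210.0.0/15 (167.210.0.0 - 167.211.255.255) -> wlan1
More-specific entries that do NOT match:
  167.210.31.220/30 (167.210.31.220 - 167.210.31.223) does not contain 167.210.31.254
  167.210.31.224/28 (167.210.31.224 - 167.210.31.239) does not contain 167.210.31.254
  167.210.31.192/27 (167.210.31.192 - 167.210.31.223) does not contain 167.210.31.254
  167.210.95.0/24 (167.210.95.0 - 167.210.95.255) does not contain 167.210.31.254
  167.218.30.0/23 (167.218.30.0 - 167.218.31.255) does not contain 167.210.31.254
  167.210.26.0/23 (167.210.26.0 - 167.210.27.255) does not contain 167.210.31.254
  165.210.0.0/16 (165.210.0.0 - 165.210.255.255) does not contain 167.210.31.254
Longest matching prefix is /15 -> interface wlan1.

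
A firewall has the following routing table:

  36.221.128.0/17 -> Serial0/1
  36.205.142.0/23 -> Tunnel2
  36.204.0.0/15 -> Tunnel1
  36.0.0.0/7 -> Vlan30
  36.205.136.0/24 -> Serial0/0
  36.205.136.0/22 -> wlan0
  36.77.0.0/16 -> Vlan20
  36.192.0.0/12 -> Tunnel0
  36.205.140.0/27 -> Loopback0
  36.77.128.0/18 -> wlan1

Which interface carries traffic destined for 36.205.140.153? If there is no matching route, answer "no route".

Tunnel1

Routes whose prefix contains 36.205.140.153:
  36.0.0.0/7 (36.0.0.0 - 37.255.255.255) -> Vlan30
  36.192.0.0/12 (36.192.0.0 - 36.207.255.255) -> Tunnel0
  36.204.0.0/15 (36.204.0.0 - 36.205.255.255) -> Tunnel1
More-specific entries that do NOT match:
  36.205.140.0/27 (36.205.140.0 - 36.205.140.31) does not contain 36.205.140.153
  36.205.136.0/24 (36.205.136.0 - 36.205.136.255) does not contain 36.205.140.153
  36.205.142.0/23 (36.205.142.0 - 36.205.143.255) does not contain 36.205.140.153
  36.205.136.0/22 (36.205.136.0 - 36.205.139.255) does not contain 36.205.140.153
  36.77.128.0/18 (36.77.128.0 - 36.77.191.255) does not contain 36.205.140.153
  36.221.128.0/17 (36.221.128.0 - 36.221.255.255) does not contain 36.205.140.153
  36.77.0.0/16 (36.77.0.0 - 36.77.255.255) does not contain 36.205.140.153
Longest matching prefix is /15 -> interface Tunnel1.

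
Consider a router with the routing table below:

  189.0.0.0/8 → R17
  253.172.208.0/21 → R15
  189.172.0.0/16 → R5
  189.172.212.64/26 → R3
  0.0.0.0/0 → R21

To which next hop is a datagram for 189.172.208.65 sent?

R5

Routes whose prefix contains 189.172.208.65:
  0.0.0.0/0 (default, matches everything) -> R21
  189.0.0.0/8 (189.0.0.0 - 189.255.255.255) -> R17
  189.172.0.0/16 (189.172.0.0 - 189.172.255.255) -> R5
More-specific entries that do NOT match:
  189.172.212.64/26 (189.172.212.64 - 189.172.212.127) does not contain 189.172.208.65
  253.172.208.0/21 (253.172.208.0 - 253.172.215.255) does not contain 189.172.208.65
Longest matching prefix is /16 -> next hop R5.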